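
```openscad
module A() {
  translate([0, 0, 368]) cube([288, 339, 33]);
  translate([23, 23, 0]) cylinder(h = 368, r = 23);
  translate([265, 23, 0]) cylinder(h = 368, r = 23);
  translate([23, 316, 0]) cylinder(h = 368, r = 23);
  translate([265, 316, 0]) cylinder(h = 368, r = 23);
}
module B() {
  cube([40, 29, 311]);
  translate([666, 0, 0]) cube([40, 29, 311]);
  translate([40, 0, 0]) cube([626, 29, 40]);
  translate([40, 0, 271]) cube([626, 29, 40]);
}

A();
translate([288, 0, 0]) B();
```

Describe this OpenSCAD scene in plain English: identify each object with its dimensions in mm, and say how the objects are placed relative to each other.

A is a four-legged stool. The seat is a 288×339×33 mm slab whose top surface is at z = 401 mm; four round legs, each 46 mm in diameter, run from the floor (z = 0) to the underside of the seat, each leg's axis is inset half a diameter from the nearest pair of seat edges (so the leg's bounding box is flush with the corner).

B is a rectangular picture frame lying in the x–z plane (depth along y). The opening is 626 mm wide (x) by 231 mm tall (z), surrounded by a border 40 mm wide on all four sides. The frame is 29 mm deep and is made of two full-height vertical stiles with two horizontal rails fitted between them.

The picture frame is against the stool's +x side, with their −y faces flush.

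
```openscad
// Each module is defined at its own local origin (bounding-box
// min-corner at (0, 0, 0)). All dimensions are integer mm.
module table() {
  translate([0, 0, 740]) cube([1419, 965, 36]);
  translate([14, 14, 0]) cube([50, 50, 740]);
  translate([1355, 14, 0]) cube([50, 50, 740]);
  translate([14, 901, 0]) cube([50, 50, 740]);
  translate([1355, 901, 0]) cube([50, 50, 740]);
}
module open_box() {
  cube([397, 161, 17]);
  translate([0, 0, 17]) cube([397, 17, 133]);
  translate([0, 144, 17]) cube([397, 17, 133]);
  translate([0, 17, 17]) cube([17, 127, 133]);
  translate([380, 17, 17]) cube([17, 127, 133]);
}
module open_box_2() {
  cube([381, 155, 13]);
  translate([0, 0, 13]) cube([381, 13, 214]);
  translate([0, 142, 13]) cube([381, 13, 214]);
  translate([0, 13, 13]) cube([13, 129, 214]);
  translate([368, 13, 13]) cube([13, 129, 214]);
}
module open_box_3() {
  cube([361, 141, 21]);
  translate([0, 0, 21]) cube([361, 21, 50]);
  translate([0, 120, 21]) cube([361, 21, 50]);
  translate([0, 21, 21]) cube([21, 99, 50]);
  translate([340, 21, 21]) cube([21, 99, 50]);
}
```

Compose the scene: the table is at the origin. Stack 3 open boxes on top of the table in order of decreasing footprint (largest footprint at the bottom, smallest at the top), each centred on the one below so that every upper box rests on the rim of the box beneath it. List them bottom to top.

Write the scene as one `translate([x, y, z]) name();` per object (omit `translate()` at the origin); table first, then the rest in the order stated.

table();
translate([511, 402, 776]) open_box();
translate([519, 405, 926]) open_box_2();
translate([529, 412, 1153]) open_box_3();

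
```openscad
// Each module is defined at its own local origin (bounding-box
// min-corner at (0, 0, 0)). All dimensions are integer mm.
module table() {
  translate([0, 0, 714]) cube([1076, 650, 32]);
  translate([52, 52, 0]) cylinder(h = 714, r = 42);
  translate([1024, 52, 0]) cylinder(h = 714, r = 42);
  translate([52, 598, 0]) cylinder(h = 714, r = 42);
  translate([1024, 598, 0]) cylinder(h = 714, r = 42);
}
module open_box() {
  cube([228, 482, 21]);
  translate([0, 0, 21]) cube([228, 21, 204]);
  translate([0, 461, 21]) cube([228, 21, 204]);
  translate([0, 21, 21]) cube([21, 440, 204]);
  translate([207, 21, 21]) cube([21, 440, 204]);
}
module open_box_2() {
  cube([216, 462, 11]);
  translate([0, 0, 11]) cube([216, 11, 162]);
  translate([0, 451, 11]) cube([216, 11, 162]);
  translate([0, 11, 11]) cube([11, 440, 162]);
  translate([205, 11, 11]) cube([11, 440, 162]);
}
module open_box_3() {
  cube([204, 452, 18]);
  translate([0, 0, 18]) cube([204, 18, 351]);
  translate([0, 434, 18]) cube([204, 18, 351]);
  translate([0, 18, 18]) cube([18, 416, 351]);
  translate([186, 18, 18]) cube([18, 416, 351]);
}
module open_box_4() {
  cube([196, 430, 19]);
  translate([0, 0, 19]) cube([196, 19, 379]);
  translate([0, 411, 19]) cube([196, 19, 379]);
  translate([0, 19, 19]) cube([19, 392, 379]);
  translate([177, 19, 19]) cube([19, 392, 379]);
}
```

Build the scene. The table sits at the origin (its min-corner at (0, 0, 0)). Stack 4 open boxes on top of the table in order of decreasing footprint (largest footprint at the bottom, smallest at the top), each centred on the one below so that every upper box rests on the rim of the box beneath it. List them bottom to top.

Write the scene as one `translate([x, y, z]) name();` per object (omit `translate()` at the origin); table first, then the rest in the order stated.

table();
translate([424, 84, 746]) open_box();
translate([430, 94, 971]) open_box_2();
translate([436, 99, 1144]) open_box_3();
translate([440, 110, 1513]) open_box_4();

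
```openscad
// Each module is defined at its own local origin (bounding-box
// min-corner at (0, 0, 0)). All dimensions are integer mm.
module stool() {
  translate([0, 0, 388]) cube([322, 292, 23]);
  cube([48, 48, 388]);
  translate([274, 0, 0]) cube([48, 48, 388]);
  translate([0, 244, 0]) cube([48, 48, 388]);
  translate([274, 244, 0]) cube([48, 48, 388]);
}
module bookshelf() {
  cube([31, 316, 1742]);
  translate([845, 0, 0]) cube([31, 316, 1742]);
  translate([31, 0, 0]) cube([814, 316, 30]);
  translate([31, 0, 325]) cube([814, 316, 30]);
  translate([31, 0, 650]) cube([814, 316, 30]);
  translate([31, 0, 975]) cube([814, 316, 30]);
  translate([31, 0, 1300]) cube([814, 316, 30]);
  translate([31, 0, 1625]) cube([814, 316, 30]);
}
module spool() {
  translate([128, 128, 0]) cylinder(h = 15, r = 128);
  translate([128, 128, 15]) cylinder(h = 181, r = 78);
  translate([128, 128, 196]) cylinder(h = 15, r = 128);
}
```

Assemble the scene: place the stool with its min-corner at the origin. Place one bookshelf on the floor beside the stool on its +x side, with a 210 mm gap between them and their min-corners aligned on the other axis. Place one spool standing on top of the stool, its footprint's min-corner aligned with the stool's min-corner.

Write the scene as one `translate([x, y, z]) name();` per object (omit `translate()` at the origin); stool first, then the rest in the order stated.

stool();
translate([532, 0, 0]) bookshelf();
translate([0, 0, 411]) spool();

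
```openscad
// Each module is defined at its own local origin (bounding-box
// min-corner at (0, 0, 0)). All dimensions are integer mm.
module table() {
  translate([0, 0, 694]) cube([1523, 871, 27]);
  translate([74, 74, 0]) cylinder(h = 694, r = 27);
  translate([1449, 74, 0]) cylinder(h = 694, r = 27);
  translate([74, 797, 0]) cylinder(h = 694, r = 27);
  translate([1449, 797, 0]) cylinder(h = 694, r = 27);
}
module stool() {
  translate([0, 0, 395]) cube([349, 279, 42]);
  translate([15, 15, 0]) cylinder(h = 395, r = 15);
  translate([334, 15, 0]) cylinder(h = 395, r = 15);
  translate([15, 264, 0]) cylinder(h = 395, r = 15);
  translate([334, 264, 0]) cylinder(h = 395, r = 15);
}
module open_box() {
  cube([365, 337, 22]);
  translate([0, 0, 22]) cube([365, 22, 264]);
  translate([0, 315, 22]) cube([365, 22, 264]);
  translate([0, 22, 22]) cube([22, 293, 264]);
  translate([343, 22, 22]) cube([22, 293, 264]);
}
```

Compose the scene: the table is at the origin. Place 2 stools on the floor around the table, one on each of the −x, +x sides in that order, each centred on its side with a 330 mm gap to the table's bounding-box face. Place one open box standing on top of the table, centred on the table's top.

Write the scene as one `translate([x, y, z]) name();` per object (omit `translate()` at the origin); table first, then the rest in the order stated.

table();
translate([-679, 296, 0]) stool();
translate([1853, 296, 0]) stool();
translate([579, 267, 721]) open_box();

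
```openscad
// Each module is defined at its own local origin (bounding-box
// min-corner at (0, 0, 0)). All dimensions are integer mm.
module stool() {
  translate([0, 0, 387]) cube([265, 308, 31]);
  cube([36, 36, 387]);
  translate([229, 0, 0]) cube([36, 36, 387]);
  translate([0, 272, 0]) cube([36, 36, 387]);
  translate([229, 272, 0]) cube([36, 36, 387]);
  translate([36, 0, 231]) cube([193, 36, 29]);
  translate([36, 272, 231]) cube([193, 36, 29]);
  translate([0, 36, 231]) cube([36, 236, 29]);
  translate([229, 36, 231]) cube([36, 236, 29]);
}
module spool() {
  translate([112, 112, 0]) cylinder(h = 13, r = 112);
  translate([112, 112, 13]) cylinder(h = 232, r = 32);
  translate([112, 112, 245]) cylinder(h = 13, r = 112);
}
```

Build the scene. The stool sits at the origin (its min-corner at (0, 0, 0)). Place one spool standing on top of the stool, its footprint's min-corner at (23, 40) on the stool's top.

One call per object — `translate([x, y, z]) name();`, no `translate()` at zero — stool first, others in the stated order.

stool();
translate([23, 40, 418]) spool();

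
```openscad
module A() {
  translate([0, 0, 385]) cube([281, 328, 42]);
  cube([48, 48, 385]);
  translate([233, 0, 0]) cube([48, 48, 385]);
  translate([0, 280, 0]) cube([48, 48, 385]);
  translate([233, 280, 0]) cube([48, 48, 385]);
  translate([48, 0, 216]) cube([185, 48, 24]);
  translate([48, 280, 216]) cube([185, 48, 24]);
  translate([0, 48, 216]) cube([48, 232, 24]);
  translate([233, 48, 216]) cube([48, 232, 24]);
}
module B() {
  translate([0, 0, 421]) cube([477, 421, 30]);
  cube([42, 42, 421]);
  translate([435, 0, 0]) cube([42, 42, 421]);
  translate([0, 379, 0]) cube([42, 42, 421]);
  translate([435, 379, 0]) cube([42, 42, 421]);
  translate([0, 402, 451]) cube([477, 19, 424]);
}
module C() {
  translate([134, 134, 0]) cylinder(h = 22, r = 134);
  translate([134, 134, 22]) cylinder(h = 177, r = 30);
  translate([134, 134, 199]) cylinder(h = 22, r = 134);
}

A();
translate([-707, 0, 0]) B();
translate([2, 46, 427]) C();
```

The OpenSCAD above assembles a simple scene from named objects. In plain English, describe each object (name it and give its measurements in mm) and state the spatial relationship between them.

A is a simple wooden stool: a rectangular seat 281 mm (x) by 328 mm (y), 42 mm thick, top face at z = 427 mm, on four square legs, each 48×48 mm in cross-section. The legs rest on z = 0, each flush with a corner of the seat. Four stretchers, 48 mm wide and 24 mm tall, connect adjacent legs with their undersides at z = 216 mm, each running between the inner faces of the legs it joins and aligned with the legs' outer faces on the other axis.

B is a chair. The seat is a 477×421×30 mm slab with its top at z = 451 mm, on four 42×42 mm corner legs (flush with the seat edges, standing on z = 0). A flat backrest 19 mm thick, 424 mm tall, spans the full seat width and rises from the seat top along its +y edge, rear face flush with the rear of the seat.

C is a spool: two coaxial disc flanges of radius 134 mm and thickness 22 mm, joined by a core cylinder of radius 30 mm and height 177 mm. The lower flange rests on z = 0 and the three cylinders share a vertical axis.

The chair is on the floor beside the stool on its −x side. The spool is on top of the stool.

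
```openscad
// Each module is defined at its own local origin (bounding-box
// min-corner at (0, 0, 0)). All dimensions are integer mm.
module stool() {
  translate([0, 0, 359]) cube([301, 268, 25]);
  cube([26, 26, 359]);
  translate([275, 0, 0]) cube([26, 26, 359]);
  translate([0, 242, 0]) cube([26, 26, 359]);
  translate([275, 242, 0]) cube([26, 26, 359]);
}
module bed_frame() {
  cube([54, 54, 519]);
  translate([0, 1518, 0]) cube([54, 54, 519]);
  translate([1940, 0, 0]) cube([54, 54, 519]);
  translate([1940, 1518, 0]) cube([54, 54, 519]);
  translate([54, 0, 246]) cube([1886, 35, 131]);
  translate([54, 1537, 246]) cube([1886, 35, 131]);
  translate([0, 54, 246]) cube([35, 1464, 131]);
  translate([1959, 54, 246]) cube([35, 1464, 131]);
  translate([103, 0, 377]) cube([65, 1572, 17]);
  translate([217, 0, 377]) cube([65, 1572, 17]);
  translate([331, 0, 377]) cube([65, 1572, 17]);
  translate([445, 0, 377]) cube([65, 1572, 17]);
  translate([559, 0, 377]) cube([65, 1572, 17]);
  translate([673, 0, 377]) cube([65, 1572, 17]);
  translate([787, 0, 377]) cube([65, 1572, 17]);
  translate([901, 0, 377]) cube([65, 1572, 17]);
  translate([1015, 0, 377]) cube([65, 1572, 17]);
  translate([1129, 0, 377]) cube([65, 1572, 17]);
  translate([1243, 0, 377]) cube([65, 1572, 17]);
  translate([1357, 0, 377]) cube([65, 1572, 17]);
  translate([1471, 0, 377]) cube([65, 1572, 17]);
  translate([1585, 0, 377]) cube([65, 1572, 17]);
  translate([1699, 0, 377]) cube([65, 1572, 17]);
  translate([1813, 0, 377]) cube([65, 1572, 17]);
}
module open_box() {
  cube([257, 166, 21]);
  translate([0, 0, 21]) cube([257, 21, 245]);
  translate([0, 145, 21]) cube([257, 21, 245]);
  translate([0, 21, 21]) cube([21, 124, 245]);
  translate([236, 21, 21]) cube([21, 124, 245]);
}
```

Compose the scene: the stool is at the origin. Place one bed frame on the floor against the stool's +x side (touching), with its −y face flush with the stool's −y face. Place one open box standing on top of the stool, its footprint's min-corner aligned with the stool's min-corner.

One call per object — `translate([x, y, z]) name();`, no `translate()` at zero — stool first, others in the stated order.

stool();
translate([301, 0, 0]) bed_frame();
translate([0, 0, 384]) open_box();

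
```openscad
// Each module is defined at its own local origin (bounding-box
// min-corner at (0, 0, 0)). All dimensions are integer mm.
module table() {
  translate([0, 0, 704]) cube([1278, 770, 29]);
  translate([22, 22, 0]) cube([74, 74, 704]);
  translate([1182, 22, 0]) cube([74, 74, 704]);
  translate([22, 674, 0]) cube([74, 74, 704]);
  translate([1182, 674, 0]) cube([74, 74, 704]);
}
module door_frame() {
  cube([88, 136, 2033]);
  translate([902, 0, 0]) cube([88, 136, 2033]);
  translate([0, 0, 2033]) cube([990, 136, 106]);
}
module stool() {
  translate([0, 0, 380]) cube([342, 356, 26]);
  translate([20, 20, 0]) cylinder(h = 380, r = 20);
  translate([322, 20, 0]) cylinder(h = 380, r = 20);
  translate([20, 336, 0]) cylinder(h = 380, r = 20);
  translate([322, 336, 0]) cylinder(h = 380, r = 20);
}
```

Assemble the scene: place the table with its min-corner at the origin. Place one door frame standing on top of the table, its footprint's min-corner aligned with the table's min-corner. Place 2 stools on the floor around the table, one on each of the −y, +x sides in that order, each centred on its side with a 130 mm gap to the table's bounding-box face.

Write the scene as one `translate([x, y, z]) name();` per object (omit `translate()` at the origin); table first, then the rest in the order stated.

table();
translate([0, 0, 733]) door_frame();
translate([468, -486, 0]) stool();
translate([1408, 207, 0]) stool();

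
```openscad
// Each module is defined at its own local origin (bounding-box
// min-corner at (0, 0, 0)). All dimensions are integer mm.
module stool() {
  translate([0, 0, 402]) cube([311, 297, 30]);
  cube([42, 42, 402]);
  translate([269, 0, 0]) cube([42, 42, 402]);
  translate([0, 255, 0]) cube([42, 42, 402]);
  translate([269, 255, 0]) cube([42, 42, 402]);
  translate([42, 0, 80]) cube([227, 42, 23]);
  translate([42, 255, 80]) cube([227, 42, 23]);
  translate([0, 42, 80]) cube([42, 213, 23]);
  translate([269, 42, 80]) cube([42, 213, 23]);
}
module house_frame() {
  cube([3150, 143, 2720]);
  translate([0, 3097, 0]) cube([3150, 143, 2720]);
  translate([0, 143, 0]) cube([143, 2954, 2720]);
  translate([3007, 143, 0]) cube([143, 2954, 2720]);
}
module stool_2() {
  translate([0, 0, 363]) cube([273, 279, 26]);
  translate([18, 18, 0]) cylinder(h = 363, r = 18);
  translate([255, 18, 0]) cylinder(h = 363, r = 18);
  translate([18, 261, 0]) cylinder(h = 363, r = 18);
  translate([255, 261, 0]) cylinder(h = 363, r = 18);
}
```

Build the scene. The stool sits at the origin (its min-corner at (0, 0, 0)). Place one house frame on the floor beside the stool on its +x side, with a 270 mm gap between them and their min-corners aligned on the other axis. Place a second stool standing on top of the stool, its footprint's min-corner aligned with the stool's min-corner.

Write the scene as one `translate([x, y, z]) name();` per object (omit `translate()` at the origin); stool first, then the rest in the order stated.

stool();
translate([581, 0, 0]) house_frame();
translate([0, 0, 432]) stool_2();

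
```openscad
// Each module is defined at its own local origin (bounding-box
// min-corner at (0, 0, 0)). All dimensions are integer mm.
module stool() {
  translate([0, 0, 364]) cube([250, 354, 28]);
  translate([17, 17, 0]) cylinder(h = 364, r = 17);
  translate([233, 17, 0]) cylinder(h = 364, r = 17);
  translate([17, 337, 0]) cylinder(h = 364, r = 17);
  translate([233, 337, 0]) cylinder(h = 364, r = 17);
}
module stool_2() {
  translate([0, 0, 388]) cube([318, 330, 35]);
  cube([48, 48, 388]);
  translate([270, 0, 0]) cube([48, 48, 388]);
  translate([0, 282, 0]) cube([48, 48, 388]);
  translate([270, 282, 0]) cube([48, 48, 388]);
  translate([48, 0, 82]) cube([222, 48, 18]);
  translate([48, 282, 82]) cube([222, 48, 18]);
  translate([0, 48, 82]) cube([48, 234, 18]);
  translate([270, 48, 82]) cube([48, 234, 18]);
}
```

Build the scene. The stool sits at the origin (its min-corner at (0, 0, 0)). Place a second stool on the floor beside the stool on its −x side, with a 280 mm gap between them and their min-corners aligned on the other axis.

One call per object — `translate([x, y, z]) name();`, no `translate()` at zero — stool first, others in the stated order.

stool();
translate([-598, 0, 0]) stool_2();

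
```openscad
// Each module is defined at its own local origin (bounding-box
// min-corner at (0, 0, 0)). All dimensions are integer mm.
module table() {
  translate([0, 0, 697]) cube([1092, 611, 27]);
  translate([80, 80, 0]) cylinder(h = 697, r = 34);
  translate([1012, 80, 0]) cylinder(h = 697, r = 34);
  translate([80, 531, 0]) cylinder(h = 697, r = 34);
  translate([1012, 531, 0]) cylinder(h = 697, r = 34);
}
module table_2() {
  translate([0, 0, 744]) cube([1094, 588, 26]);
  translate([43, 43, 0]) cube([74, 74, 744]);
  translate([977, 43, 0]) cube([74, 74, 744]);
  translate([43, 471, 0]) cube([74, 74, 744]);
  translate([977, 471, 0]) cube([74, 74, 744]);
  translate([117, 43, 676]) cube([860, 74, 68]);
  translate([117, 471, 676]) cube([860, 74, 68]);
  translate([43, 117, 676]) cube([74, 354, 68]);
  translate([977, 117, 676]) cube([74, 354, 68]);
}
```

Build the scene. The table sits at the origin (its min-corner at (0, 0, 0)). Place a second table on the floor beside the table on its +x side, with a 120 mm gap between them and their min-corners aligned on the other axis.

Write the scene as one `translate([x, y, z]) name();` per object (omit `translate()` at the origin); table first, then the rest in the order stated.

table();
translate([1212, 0, 0]) table_2();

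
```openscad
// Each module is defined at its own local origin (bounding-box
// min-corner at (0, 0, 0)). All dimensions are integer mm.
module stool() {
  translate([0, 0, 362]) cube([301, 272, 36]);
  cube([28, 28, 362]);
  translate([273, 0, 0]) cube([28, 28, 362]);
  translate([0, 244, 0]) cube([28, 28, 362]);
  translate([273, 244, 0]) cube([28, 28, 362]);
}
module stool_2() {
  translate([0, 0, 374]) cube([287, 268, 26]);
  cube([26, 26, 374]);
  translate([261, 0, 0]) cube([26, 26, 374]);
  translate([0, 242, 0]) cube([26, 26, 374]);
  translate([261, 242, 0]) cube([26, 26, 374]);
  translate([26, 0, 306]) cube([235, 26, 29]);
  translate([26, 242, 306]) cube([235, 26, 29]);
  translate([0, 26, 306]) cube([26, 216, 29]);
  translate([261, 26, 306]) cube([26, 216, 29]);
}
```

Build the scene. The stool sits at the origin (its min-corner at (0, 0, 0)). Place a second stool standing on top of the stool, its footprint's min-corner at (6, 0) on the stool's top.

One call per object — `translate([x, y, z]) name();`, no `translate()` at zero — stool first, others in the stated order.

stool();
translate([6, 0, 398]) stool_2();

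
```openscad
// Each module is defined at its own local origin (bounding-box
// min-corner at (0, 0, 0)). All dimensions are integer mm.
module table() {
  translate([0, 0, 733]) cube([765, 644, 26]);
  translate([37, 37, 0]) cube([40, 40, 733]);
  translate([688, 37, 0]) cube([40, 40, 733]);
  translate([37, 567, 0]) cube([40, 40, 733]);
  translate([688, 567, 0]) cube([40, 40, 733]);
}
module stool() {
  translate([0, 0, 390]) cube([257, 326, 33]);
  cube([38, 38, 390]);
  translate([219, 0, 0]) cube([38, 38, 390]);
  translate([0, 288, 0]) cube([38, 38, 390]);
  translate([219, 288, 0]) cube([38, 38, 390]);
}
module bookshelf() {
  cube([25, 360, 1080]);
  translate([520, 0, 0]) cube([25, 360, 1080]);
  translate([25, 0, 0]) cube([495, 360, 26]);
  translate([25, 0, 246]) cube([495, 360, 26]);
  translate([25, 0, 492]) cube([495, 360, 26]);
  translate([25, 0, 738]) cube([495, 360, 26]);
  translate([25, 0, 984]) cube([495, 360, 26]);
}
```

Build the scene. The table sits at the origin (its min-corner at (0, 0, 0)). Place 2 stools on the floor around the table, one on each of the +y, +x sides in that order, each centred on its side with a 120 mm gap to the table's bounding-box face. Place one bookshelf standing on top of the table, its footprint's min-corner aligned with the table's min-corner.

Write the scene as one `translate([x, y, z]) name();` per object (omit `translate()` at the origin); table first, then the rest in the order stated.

table();
translate([254, 764, 0]) stool();
translate([885, 159, 0]) stool();
translate([0, 0, 759]) bookshelf();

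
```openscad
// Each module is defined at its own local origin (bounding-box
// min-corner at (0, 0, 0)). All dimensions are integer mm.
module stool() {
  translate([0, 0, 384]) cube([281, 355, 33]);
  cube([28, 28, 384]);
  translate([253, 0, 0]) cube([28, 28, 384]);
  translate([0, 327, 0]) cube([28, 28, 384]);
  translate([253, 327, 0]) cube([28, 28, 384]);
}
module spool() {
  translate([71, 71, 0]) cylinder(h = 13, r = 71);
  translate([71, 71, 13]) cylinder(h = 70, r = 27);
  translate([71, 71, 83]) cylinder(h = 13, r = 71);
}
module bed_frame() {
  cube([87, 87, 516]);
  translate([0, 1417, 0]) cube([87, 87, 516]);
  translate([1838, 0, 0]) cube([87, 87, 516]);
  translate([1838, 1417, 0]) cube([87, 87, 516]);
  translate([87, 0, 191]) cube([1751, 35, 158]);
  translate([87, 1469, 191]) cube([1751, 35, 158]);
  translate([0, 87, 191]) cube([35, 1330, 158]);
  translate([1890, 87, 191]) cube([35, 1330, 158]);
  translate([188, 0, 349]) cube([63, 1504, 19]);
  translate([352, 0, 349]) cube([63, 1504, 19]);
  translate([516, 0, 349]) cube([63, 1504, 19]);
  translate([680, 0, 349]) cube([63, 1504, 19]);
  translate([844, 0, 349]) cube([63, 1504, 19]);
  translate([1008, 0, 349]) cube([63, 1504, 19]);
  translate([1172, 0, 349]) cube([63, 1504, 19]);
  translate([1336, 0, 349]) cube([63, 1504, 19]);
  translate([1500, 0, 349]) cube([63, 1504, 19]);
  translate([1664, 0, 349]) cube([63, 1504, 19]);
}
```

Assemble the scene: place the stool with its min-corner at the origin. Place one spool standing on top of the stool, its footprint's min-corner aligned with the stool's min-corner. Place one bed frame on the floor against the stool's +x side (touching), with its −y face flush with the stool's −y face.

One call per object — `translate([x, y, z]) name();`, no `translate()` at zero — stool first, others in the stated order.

stool();
translate([0, 0, 417]) spool();
translate([281, 0, 0]) bed_frame();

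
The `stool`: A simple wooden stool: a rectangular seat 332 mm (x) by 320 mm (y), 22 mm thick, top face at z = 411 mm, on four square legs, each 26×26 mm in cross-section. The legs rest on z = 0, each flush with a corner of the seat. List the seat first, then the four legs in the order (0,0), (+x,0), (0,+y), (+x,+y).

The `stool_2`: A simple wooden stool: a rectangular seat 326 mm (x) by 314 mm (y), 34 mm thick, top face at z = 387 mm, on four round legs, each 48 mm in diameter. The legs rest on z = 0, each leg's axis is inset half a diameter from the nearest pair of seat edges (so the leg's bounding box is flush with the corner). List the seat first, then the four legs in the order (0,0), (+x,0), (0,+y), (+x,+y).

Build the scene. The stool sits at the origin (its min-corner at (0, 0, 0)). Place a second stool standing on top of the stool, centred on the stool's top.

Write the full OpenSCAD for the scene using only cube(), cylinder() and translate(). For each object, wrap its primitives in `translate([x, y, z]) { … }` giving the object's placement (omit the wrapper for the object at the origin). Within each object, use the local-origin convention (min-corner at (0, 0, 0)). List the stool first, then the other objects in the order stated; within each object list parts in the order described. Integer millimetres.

translate([0, 0, 389]) cube([332, 320, 22]);
cube([26, 26, 389]);
translate([306, 0, 0]) cube([26, 26, 389]);
translate([0, 294, 0]) cube([26, 26, 389]);
translate([306, 294, 0]) cube([26, 26, 389]);
translate([3, 3, 411]) {
  translate([0, 0, 353]) cube([326, 314, 34]);
  translate([24, 24, 0]) cylinder(h = 353, r = 24);
  translate([302, 24, 0]) cylinder(h = 353, r = 24);
  translate([24, 290, 0]) cylinder(h = 353, r = 24);
  translate([302, 290, 0]) cylinder(h = 353, r = 24);
}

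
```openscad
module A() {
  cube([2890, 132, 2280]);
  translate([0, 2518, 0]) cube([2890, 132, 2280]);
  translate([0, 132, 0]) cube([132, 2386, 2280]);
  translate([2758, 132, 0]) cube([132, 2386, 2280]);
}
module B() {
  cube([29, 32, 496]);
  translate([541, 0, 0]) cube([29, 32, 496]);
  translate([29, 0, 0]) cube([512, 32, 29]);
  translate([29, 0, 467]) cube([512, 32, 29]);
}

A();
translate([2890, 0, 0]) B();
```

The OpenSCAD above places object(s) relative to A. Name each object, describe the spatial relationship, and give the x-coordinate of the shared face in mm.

The house frame's +x face and the picture frame's −x face are both at x = 2890 mm.

A is a house frame. B is a picture frame. The picture frame is against the house frame's +x side, with their −y faces flush. The x-coordinate of the shared face is 2890 mm.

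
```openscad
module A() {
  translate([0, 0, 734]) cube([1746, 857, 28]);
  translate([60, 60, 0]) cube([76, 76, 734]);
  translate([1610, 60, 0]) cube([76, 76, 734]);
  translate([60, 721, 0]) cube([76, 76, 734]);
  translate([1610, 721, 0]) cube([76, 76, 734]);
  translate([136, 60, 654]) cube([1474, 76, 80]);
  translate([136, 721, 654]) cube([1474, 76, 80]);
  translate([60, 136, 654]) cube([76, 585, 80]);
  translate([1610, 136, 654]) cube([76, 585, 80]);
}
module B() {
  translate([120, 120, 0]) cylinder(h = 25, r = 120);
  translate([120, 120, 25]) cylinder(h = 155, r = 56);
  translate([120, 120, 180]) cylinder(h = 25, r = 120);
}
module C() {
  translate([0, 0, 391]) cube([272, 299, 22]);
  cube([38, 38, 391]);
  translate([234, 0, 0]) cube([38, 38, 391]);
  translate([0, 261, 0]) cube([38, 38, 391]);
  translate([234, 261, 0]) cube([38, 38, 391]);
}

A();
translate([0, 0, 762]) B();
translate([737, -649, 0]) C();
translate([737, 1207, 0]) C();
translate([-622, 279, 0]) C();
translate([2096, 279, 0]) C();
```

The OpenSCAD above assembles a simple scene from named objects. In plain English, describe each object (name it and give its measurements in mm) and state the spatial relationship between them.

A is a table: top 1746 mm (x) × 857 mm (y), 28 mm thick, upper face at z = 762 mm, on four 76×76 mm square legs, each inset 60 mm from the nearest pair of top edges, running from z = 0 to the bottom of the top. Four apron rails, 76 mm thick and 80 mm tall, run between adjacent legs with their top edges flush with the underside of the top and their outer faces flush with the legs' outer faces.

B is a spool: two coaxial disc flanges of radius 120 mm and thickness 25 mm, joined by a core cylinder of radius 56 mm and height 155 mm. The lower flange rests on z = 0 and the three cylinders share a vertical axis.

C is a four-legged stool. The seat is a 272×299×22 mm slab whose top surface is at z = 413 mm; four square legs, each 38×38 mm in cross-section, run from the floor (z = 0) to the underside of the seat, each flush with a corner of the seat.

The spool is on top of the table. Four stools sit around the table at the −y, +y, −x, +x sides.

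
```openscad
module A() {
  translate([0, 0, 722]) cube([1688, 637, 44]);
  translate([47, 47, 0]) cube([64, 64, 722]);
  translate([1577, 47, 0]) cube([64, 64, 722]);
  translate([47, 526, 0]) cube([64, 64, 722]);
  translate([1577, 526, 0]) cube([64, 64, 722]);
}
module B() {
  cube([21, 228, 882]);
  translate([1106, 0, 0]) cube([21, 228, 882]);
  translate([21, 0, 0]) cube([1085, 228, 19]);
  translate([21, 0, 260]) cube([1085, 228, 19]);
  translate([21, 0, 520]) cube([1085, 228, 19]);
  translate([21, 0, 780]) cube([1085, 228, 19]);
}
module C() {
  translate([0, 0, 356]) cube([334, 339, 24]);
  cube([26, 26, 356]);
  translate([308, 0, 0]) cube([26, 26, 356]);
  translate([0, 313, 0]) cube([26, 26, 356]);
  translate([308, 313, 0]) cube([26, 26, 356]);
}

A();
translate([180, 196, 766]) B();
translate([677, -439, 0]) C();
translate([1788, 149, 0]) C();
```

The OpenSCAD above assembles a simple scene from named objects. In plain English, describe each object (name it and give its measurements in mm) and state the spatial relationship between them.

A is a table: top 1688 mm (x) × 637 mm (y), 44 mm thick, upper face at z = 766 mm, on four 64×64 mm square legs, each inset 47 mm from the nearest pair of top edges, running from z = 0 to the bottom of the top.

B is a bookshelf 1127 mm wide overall, 228 mm deep and 882 mm tall. The two sides are 21 mm thick vertical panels. 4 horizontal shelves of 19 mm thickness span between the inner faces of the sides; the lowest shelf sits on the floor and shelves are stacked with a clear vertical gap of 241 mm between each pair.

C is a four-legged stool. The seat is a 334×339×24 mm slab whose top surface is at z = 380 mm; four square legs, each 26×26 mm in cross-section, run from the floor (z = 0) to the underside of the seat, each flush with a corner of the seat.

The bookshelf is on top of the table. Two stools sit around the table at the −y, +x sides.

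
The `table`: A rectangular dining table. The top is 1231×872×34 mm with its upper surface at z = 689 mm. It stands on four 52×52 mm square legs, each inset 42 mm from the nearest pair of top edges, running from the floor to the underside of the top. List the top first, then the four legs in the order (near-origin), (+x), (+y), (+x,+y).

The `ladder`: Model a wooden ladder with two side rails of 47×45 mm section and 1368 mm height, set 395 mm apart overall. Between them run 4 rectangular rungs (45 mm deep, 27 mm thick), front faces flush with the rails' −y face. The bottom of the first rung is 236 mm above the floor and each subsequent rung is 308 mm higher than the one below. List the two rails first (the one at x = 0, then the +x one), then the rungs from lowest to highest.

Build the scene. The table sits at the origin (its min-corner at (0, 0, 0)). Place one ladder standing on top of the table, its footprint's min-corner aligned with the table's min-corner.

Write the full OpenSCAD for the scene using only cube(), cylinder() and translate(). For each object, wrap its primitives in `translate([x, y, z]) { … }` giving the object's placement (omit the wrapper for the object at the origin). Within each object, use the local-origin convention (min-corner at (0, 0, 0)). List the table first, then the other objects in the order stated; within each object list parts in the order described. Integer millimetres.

translate([0, 0, 655]) cube([1231, 872, 34]);
translate([42, 42, 0]) cube([52, 52, 655]);
translate([1137, 42, 0]) cube([52, 52, 655]);
translate([42, 778, 0]) cube([52, 52, 655]);
translate([1137, 778, 0]) cube([52, 52, 655]);
translate([0, 0, 689]) {
  cube([47, 45, 1368]);
  translate([348, 0, 0]) cube([47, 45, 1368]);
  translate([47, 0, 236]) cube([301, 45, 27]);
  translate([47, 0, 544]) cube([301, 45, 27]);
  translate([47, 0, 852]) cube([301, 45, 27]);
  translate([47, 0, 1160]) cube([301, 45, 27]);
}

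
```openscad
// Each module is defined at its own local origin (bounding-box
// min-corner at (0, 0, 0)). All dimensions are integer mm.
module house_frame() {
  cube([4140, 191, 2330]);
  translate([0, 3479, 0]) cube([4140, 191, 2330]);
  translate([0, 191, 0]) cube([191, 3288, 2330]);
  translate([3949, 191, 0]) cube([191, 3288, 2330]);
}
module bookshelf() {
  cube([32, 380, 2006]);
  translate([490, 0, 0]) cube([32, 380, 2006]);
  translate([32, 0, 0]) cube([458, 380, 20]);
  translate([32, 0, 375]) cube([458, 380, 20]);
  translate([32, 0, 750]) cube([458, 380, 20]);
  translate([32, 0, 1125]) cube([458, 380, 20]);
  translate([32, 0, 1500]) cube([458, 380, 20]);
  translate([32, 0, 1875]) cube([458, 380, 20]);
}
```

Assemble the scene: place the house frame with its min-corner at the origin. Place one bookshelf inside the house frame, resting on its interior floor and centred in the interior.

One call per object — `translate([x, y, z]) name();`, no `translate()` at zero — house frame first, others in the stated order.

house_frame();
translate([1809, 1645, 0]) bookshelf();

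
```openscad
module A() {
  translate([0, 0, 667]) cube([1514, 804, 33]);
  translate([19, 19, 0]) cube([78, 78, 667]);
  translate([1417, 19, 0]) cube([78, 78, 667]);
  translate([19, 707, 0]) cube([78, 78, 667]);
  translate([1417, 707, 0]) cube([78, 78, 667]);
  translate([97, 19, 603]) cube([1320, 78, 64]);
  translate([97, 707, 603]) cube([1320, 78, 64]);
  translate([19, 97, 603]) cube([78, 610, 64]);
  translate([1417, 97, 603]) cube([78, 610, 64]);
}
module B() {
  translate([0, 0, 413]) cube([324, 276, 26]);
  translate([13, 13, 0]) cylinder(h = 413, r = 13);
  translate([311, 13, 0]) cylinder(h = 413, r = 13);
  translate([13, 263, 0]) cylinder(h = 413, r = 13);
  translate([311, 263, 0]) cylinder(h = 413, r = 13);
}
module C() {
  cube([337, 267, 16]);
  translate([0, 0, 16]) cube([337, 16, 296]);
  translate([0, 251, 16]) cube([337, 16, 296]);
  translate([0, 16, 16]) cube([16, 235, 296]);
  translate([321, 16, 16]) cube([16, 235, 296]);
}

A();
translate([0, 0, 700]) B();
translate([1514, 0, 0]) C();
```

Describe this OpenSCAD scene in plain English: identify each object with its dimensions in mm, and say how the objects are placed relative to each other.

A is a table: top 1514 mm (x) × 804 mm (y), 33 mm thick, upper face at z = 700 mm, on four 78×78 mm square legs, each inset 19 mm from the nearest pair of top edges, running from z = 0 to the bottom of the top. Four apron rails, 78 mm thick and 64 mm tall, run between adjacent legs with their top edges flush with the underside of the top and their outer faces flush with the legs' outer faces.

B is a four-legged stool. The seat is a 324×276×26 mm slab whose top surface is at z = 439 mm; four round legs, each 26 mm in diameter, run from the floor (z = 0) to the underside of the seat, each leg's axis is inset half a diameter from the nearest pair of seat edges (so the leg's bounding box is flush with the corner).

C is an open-topped rectangular box: outside dimensions 337×267×312 mm, with a uniform wall and base thickness of 16 mm. The base is a full 337×267 slab on the floor; four walls sit on top of the base. The front and back walls (the −y and +y sides) span the full width; the two side walls fit between them.

The stool is on top of the table. The open box is against the table's +x side, with their −y faces flush.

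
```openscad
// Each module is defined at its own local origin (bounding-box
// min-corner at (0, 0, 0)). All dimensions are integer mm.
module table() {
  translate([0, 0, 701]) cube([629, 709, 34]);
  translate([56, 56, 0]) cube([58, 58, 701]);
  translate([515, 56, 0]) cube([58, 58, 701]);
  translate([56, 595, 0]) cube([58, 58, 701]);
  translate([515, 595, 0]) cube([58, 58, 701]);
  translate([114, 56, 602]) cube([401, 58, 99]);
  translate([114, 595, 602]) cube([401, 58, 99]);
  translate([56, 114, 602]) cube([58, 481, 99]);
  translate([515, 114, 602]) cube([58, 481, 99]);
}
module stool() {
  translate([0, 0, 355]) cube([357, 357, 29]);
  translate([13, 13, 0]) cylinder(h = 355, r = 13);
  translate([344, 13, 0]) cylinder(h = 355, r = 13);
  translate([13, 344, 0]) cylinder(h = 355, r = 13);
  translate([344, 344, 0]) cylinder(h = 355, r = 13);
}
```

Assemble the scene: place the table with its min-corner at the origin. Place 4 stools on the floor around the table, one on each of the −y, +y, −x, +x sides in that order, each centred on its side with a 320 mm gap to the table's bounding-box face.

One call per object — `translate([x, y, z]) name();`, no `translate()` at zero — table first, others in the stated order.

table();
translate([136, -677, 0]) stool();
translate([136, 1029, 0]) stool();
translate([-677, 176, 0]) stool();
translate([949, 176, 0]) stool();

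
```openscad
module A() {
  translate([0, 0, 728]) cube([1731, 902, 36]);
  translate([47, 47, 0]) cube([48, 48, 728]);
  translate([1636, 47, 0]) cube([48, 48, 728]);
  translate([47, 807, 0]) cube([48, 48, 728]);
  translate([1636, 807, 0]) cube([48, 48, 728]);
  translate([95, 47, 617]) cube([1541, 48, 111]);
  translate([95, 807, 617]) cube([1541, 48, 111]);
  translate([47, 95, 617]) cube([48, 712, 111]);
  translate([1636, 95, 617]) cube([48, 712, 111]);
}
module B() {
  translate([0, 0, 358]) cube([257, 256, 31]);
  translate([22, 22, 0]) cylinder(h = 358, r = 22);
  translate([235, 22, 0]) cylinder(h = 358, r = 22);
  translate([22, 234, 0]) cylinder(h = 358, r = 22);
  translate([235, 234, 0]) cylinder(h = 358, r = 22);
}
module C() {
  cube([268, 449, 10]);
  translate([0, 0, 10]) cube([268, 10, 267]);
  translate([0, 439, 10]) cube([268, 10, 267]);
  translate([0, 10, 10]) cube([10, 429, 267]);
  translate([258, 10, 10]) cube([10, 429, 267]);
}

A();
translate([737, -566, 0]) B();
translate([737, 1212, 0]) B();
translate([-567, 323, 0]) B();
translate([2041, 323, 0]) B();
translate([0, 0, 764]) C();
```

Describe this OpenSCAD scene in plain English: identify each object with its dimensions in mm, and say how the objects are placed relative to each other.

A is a table: top 1731 mm (x) × 902 mm (y), 36 mm thick, upper face at z = 764 mm, on four 48×48 mm square legs, each inset 47 mm from the nearest pair of top edges, running from z = 0 to the bottom of the top. Four apron rails, 48 mm thick and 111 mm tall, run between adjacent legs with their top edges flush with the underside of the top and their outer faces flush with the legs' outer faces.

B is a four-legged stool. The seat is 257×256 mm, 31 mm thick, top at z = 389 mm. It stands on four round legs, each 44 mm in diameter, from z = 0 to the seat underside, each leg's axis is inset half a diameter from the nearest pair of seat edges (so the leg's bounding box is flush with the corner).

C is an open-topped rectangular box: outside dimensions 268×449×277 mm, with a uniform wall and base thickness of 10 mm. The base is a full 268×449 slab on the floor; four walls sit on top of the base. The front and back walls (the −y and +y sides) span the full width; the two side walls fit between them.

Four stools sit around the table at the −y, +y, −x, +x sides. The open box is on top of the table.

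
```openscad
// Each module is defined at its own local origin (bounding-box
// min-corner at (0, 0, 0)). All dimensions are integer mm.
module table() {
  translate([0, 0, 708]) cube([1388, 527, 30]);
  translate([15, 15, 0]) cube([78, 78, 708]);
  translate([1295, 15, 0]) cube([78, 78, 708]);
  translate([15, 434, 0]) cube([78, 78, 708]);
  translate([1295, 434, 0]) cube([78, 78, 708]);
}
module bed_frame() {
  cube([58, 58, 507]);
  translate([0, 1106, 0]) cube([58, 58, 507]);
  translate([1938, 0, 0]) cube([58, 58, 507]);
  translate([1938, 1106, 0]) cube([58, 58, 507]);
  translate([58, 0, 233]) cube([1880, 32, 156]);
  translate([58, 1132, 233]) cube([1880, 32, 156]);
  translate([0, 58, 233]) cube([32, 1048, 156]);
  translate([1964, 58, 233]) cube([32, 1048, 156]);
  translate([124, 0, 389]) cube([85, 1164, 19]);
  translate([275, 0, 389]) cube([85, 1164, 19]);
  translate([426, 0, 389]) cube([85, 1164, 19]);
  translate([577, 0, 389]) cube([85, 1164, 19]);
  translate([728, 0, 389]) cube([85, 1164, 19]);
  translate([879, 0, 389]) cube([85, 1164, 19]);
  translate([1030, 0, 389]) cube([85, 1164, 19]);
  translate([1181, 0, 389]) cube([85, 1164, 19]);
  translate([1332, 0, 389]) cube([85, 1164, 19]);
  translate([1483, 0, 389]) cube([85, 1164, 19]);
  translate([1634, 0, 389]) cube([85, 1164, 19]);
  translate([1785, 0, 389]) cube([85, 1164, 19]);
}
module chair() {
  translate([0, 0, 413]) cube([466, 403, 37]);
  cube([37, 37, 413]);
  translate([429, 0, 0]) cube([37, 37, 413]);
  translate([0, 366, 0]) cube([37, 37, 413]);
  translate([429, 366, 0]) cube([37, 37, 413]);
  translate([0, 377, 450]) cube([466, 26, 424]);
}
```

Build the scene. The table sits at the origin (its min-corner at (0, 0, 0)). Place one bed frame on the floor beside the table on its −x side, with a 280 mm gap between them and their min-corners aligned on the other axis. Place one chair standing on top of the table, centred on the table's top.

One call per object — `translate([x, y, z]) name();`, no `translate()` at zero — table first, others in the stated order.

table();
translate([-2276, 0, 0]) bed_frame();
translate([461, 62, 738]) chair();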